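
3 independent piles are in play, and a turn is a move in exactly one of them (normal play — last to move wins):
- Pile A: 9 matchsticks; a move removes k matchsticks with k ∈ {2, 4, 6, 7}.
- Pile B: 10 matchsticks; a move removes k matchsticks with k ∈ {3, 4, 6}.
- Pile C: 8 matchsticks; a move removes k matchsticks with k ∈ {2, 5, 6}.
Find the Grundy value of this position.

0

Grundy values for pile A (subtraction set {2, 4, 6, 7}):
k:     0  1  2  3  4  5  6  7  8  9
g(k):  0  0  1  1  2  2  3  3  4  0
So g(9) = 0.
For pile B, compute g(0), g(1), … with moves {3, 4, 6}:
g(0) = mex{} = 0
g(1) = mex{} = 0
g(2) = mex{} = 0
g(3) = mex{0} = 1
g(4) = mex{0} = 1
g(5) = mex{0} = 1
g(6) = mex{0,1} = 2
g(7) = mex{0,1} = 2
g(8) = mex{0,1} = 2
g(9) = mex{1,2} = 0
g(10) = mex{1,2} = 0
So g(10) = 0.
For pile C, compute g(0), g(1), … with moves {2, 5, 6}:
k:     0  1  2  3  4  5  6  7  8
g(k):  0  0  1  1  0  2  1  3  0
So g(8) = 0.
The value of a disjunctive sum is the nim-sum of the parts.
Combined value = 0 XOR 0 XOR 0 = 0.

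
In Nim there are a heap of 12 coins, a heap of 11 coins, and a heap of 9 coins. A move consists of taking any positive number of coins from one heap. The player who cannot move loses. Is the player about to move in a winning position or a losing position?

Winning position

Nim-sum: 12 XOR 11 XOR 9 = 14.
The nim-sum is 14 ≠ 0, so this is an N-position: the player to move can win.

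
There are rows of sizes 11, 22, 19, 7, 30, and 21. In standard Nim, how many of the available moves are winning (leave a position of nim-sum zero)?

5

Write each in binary and XOR column by column:
  01011  (11)
  10110  (22)
  10011  (19)
  00111  (7)
  11110  (30)
  10101  (21)
  -----
  00010  (2)
The overall nim-sum is X = 2. A row of size p has a winning move iff p XOR X < p (reduce it to p XOR X).
  11: 11 XOR 2 = 9 < 11 — winning move (to 9).
  22: 22 XOR 2 = 20 < 22 — winning move (to 20).
  19: 19 XOR 2 = 17 < 19 — winning move (to 17).
  7: 7 XOR 2 = 5 < 7 — winning move (to 5).
  30: 30 XOR 2 = 28 < 30 — winning move (to 28).
  21: 21 XOR 2 = 23 ≥ 21 — no move.
That gives 5 winning moves.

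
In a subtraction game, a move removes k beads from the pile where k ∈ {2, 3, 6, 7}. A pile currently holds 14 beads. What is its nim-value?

Build the Grundy sequence with g(k) = mex{g(k−s) : s ∈ {2, 3, 6, 7}, s ≤ k}:
k:     0  1  2  3  4  5  6  7  8  9 10 11 12 13 14
g(k):  0  0  1  1  2  0  3  1  2  0  0  1  1  2  0
So g(14) = 0.

0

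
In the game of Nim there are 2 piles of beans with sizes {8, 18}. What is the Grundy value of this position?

Bitwise XOR of the heap sizes:
  01000  (8)
  10010  (18)
  -----
  11010  (26)

26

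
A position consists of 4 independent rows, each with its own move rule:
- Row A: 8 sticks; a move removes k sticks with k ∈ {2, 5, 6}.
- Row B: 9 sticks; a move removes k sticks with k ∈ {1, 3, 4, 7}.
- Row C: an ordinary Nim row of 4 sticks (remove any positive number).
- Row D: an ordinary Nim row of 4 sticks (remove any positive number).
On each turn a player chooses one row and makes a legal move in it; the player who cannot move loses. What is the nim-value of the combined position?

1

For row A, compute g(0), g(1), … with moves {2, 5, 6}:
k:     0  1  2  3  4  5  6  7  8
g(k):  0  0  1  1  0  2  1  3  0
So g(8) = 0.
Build the Grundy sequence for row B with g(k) = mex{g(k−s) : s ∈ {1, 3, 4, 7}, s ≤ k}:
g(0) = mex{} = 0
g(1) = mex{0} = 1
g(2) = mex{1} = 0
g(3) = mex{0} = 1
g(4) = mex{0,1} = 2
g(5) = mex{0,1,2} = 3
g(6) = mex{0,1,3} = 2
g(7) = mex{0,1,2} = 3
g(8) = mex{1,2,3} = 0
g(9) = mex{0,2,3} = 1
So g(9) = 1.
Row C is a plain Nim row of size 4, so its Grundy value is 4.
Row D is a plain Nim row of size 4, so its Grundy value is 4.
By the Sprague-Grundy theorem, the Grundy value of a sum of independent games is the XOR of the component values.
Combined value = 0 XOR 1 XOR 4 XOR 4 = 1.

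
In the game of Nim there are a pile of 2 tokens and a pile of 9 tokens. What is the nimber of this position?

11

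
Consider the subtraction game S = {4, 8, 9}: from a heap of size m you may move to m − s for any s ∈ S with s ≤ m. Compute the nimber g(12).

3

Build the Grundy sequence with g(k) = mex{g(k−s) : s ∈ {4, 8, 9}, s ≤ k}:
k:     0  1  2  3  4  5  6  7  8  9 10 11 12
g(k):  0  0  0  0  1  1  1  1  2  2  2  2  3
So g(12) = 3.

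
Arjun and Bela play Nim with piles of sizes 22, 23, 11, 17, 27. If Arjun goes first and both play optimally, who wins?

Bela wins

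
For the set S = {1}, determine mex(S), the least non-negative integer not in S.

0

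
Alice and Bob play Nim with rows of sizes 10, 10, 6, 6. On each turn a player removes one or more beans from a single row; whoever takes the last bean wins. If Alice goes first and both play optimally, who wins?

Bob wins

In binary:
  1010  (10)
  1010  (10)
  0110  (6)
  0110  (6)
  ----
  0000  (0)
The nim-sum is 0, so this is a P-position: the player to move is in a losing position under optimal play; Alice is about to move from it and so loses — Bob wins.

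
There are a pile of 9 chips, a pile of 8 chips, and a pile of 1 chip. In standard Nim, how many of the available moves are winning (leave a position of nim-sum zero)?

Nim-sum: 9 XOR 8 XOR 1 = 0.
The nim-sum is already 0, so every move leaves a nonzero nim-sum — there are no winning moves.

0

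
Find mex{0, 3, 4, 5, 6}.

0 is in the set but 1 is not, so the mex is 1.

1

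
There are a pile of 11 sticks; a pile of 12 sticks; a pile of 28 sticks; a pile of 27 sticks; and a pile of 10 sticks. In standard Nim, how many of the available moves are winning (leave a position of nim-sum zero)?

In binary:
  01011  (11)
  01100  (12)
  11100  (28)
  11011  (27)
  01010  (10)
  -----
  01010  (10)
The overall nim-sum is X = 10. A pile of size p has a winning move iff p XOR X < p (reduce it to p XOR X).
  11: 11 XOR 10 = 1 < 11 — winning move (to 1).
  12: 12 XOR 10 = 6 < 12 — winning move (to 6).
  28: 28 XOR 10 = 22 < 28 — winning move (to 22).
  27: 27 XOR 10 = 17 < 27 — winning move (to 17).
  10: 10 XOR 10 = 0 < 10 — winning move (to 0).
That gives 5 winning moves.

5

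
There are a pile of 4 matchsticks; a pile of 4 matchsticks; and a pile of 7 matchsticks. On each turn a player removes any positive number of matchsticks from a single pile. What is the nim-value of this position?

Compute the nim-sum pairwise:
4 XOR 4 = 0
0 XOR 7 = 7

7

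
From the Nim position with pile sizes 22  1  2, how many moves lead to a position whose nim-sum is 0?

1

In binary:
  10110  (22)
  00001  (1)
  00010  (2)
  -----
  10101  (21)
The overall nim-sum is X = 21. A pile of size p has a winning move iff p XOR X < p (reduce it to p XOR X).
  22: 22 XOR 21 = 3 < 22 — winning move (to 3).
  1: 1 XOR 21 = 20 ≥ 1 — no move.
  2: 2 XOR 21 = 23 ≥ 2 — no move.
That gives 1 winning move.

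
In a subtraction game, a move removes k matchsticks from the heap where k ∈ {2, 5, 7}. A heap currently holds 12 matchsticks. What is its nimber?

1

Grundy values for subtraction set {2, 5, 7}:
g(0) = mex{} = 0
g(1) = mex{} = 0
g(2) = mex{0} = 1
g(3) = mex{0} = 1
g(4) = mex{1} = 0
g(5) = mex{0,1} = 2
g(6) = mex{0} = 1
g(7) = mex{0,1,2} = 3
g(8) = mex{0,1} = 2
g(9) = mex{0,1,3} = 2
g(10) = mex{1,2} = 0
g(11) = mex{0,1,2} = 3
g(12) = mex{0,2,3} = 1
So g(12) = 1.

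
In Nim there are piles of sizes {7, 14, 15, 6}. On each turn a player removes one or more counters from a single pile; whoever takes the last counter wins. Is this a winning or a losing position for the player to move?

Losing position

Compute the nim-sum pairwise:
7 ^ 14 = 9
9 ^ 15 = 6
6 ^ 6 = 0
The nim-sum is 0, so this is a P-position: the player to move is in a losing position under optimal play.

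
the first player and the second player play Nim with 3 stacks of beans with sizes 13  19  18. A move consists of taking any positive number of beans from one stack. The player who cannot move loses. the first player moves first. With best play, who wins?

the first player wins

In binary:
  01101  (13)
  10011  (19)
  10010  (18)
  -----
  01100  (12)
The nim-sum is 12 ≠ 0, so this is an N-position: the player to move can win; the first player has a winning move.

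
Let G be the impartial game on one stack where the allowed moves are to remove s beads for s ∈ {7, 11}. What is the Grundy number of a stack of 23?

0

Build the Grundy sequence with g(k) = mex{g(k−s) : s ∈ {7, 11}, s ≤ k}:
k:     0  1  2  3  4  5  6  7  8  9 10 11 12 13 14 15 16 17 18 19 20 21 22 23
g(k):  0  0  0  0  0  0  0  1  1  1  1  1  1  1  2  2  2  2  0  0  0  0  0  0
So g(23) = 0.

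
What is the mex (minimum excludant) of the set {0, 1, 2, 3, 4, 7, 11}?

5

The values 0, 1, 2, 3, 4 are all present; 5 is the first non-negative integer missing from the set.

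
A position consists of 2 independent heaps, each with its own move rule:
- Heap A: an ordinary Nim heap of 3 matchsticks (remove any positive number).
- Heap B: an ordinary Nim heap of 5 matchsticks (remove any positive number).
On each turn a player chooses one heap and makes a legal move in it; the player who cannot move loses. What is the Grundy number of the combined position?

6

Heap A is a plain Nim heap of size 3, so its Grundy value is 3.
Heap B is a plain Nim heap of size 5, so its Grundy value is 5.
By the Sprague-Grundy theorem, the Grundy value of a sum of independent games is the XOR of the component values.
Combined value = 3 ⊕ 5 = 6.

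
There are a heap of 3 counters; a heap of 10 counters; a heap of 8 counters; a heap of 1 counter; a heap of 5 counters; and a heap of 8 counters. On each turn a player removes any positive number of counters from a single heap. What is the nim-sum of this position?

13

Write each in binary and XOR column by column:
  0011  (3)
  1010  (10)
  1000  (8)
  0001  (1)
  0101  (5)
  1000  (8)
  ----
  1101  (13)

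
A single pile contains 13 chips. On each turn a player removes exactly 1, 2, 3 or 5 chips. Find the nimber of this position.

Build the Grundy sequence with g(k) = mex{g(k−s) : s ∈ {1, 2, 3, 5}, s ≤ k}:
k:     0  1  2  3  4  5  6  7  8  9 10 11 12 13
g(k):  0  1  2  3  0  1  2  3  0  1  2  3  0  1
So g(13) = 1.

1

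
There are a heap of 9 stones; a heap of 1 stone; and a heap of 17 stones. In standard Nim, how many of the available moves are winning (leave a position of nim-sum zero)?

1

Nim-sum: 9 XOR 1 XOR 17 = 25.
The overall nim-sum is X = 25. A heap of size p has a winning move iff p XOR X < p (reduce it to p XOR X).
  9: 9 XOR 25 = 16 ≥ 9 — no move.
  1: 1 XOR 25 = 24 ≥ 1 — no move.
  17: 17 XOR 25 = 8 < 17 — winning move (to 8).
That gives 1 winning move.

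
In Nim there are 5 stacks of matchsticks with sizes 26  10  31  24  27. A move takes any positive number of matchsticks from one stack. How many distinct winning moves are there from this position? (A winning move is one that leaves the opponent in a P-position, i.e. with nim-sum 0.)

5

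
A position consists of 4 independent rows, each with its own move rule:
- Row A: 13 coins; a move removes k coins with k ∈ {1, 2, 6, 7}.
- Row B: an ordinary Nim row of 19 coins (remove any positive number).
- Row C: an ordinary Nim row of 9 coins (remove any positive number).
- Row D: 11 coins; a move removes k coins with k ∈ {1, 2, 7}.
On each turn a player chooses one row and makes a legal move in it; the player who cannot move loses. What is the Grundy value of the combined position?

Build the Grundy sequence for row A with g(k) = mex{g(k−s) : s ∈ {1, 2, 6, 7}, s ≤ k}:
g(0) = mex{} = 0
g(1) = mex{0} = 1
g(2) = mex{0,1} = 2
g(3) = mex{1,2} = 0
g(4) = mex{0,2} = 1
g(5) = mex{0,1} = 2
g(6) = mex{0,1,2} = 3
g(7) = mex{0,1,2,3} = 4
g(8) = mex{1,2,3,4} = 0
g(9) = mex{0,2,4} = 1
g(10) = mex{0,1} = 2
g(11) = mex{1,2} = 0
g(12) = mex{0,2,3} = 1
g(13) = mex{0,1,3,4} = 2
So g(13) = 2.
Row B is a plain Nim row of size 19, so its Grundy value is 19.
Row C is a plain Nim row of size 9, so its Grundy value is 9.
Build the Grundy sequence for row D with g(k) = mex{g(k−s) : s ∈ {1, 2, 7}, s ≤ k}:
g(0) = mex{} = 0
g(1) = mex{0} = 1
g(2) = mex{0,1} = 2
g(3) = mex{1,2} = 0
g(4) = mex{0,2} = 1
g(5) = mex{0,1} = 2
g(6) = mex{1,2} = 0
g(7) = mex{0,2} = 1
g(8) = mex{0,1} = 2
g(9) = mex{1,2} = 0
g(10) = mex{0,2} = 1
g(11) = mex{0,1} = 2
So g(11) = 2.
By the Sprague-Grundy theorem, the Grundy value of a sum of independent games is the XOR of the component values.
Combined value = 2 ⊕ 19 ⊕ 9 ⊕ 2 = 26.

26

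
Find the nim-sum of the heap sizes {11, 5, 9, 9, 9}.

Write each in binary and XOR column by column:
  1011  (11)
  0101  (5)
  1001  (9)
  1001  (9)
  1001  (9)
  ----
  0111  (7)

7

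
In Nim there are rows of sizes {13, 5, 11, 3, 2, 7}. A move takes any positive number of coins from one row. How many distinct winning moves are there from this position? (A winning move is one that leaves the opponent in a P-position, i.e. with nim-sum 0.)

3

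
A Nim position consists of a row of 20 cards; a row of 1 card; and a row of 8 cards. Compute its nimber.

Bitwise XOR of the heap sizes:
  10100  (20)
  00001  (1)
  01000  (8)
  -----
  11101  (29)

29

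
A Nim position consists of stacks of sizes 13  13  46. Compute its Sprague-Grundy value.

46

In binary:
  001101  (13)
  001101  (13)
  101110  (46)
  ------
  101110  (46)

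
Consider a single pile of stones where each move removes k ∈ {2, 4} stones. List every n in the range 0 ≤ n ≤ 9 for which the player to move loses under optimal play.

0, 1, 6, 7

Grundy values for subtraction set {2, 4}:
k:     0  1  2  3  4  5  6  7  8  9
g(k):  0  0  1  1  2  2  0  0  1  1
The P-positions (g = 0) in 0..9 are 0, 1, 6, 7.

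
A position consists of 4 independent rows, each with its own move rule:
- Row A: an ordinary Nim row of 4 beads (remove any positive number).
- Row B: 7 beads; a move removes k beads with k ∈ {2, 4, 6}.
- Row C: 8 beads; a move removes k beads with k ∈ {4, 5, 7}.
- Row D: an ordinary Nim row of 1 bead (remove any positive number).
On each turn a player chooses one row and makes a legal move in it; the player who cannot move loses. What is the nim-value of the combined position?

4

Row A is a plain Nim row of size 4, so its Grundy value is 4.
Grundy values for row B (subtraction set {2, 4, 6}):
k:     0  1  2  3  4  5  6  7
g(k):  0  0  1  1  2  2  3  3
So g(7) = 3.
Build the Grundy sequence for row C with g(k) = mex{g(k−s) : s ∈ {4, 5, 7}, s ≤ k}:
k:     0  1  2  3  4  5  6  7  8
g(k):  0  0  0  0  1  1  1  1  2
So g(8) = 2.
Row D is a plain Nim row of size 1, so its Grundy value is 1.
The value of a disjunctive sum is the nim-sum of the parts.
Combined value = 4 ⊕ 3 ⊕ 2 ⊕ 1 = 4.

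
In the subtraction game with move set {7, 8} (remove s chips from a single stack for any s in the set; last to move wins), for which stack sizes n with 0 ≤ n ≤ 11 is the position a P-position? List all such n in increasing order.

0, 1, 2, 3, 4, 5, 6

Grundy values for subtraction set {7, 8}:
g(0) = mex{} = 0
g(1) = mex{} = 0
g(2) = mex{} = 0
g(3) = mex{} = 0
g(4) = mex{} = 0
g(5) = mex{} = 0
g(6) = mex{} = 0
g(7) = mex{0} = 1
g(8) = mex{0} = 1
g(9) = mex{0} = 1
g(10) = mex{0} = 1
g(11) = mex{0} = 1
The P-positions (g = 0) in 0..11 are 0, 1, 2, 3, 4, 5, 6.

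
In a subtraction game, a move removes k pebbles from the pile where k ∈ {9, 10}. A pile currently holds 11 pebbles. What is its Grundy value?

1

Build the Grundy sequence with g(k) = mex{g(k−s) : s ∈ {9, 10}, s ≤ k}:
k:     0  1  2  3  4  5  6  7  8  9 10 11
g(k):  0  0  0  0  0  0  0  0  0  1  1  1
So g(11) = 1.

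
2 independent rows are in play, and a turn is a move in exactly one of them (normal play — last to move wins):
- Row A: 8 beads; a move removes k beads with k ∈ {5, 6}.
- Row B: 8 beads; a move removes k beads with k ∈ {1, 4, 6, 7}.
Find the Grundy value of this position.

Grundy values for row A (subtraction set {5, 6}):
g(0) = mex{} = 0
g(1) = mex{} = 0
g(2) = mex{} = 0
g(3) = mex{} = 0
g(4) = mex{} = 0
g(5) = mex{0} = 1
g(6) = mex{0} = 1
g(7) = mex{0} = 1
g(8) = mex{0} = 1
So g(8) = 1.
For row B, compute g(0), g(1), … with moves {1, 4, 6, 7}:
k:     0  1  2  3  4  5  6  7  8
g(k):  0  1  0  1  2  0  1  2  3
So g(8) = 3.
The value of a disjunctive sum is the nim-sum of the parts.
Combined value = 1 XOR 3 = 2.

2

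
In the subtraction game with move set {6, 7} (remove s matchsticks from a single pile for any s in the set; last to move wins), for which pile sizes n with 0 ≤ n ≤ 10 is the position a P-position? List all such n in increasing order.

0, 1, 2, 3, 4, 5

Grundy values for subtraction set {6, 7}:
k:     0  1  2  3  4  5  6  7  8  9 10
g(k):  0  0  0  0  0  0  1  1  1  1  1
The P-positions (g = 0) in 0..10 are 0, 1, 2, 3, 4, 5.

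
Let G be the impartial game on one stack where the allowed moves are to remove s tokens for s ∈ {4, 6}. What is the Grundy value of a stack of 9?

2

Build the Grundy sequence with g(k) = mex{g(k−s) : s ∈ {4, 6}, s ≤ k}:
g(0) = mex{} = 0
g(1) = mex{} = 0
g(2) = mex{} = 0
g(3) = mex{} = 0
g(4) = mex{0} = 1
g(5) = mex{0} = 1
g(6) = mex{0} = 1
g(7) = mex{0} = 1
g(8) = mex{0,1} = 2
g(9) = mex{0,1} = 2
So g(9) = 2.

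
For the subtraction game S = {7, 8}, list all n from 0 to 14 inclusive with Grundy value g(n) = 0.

0, 1, 2, 3, 4, 5, 6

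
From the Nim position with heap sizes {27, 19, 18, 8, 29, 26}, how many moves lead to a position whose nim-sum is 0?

Nim-sum: 27 ^ 19 ^ 18 ^ 8 ^ 29 ^ 26 = 21.
The overall nim-sum is X = 21. A heap of size p has a winning move iff p XOR X < p (reduce it to p XOR X).
  27: 27 XOR 21 = 14 < 27 — winning move (to 14).
  19: 19 XOR 21 = 6 < 19 — winning move (to 6).
  18: 18 XOR 21 = 7 < 18 — winning move (to 7).
  8: 8 XOR 21 = 29 ≥ 8 — no move.
  29: 29 XOR 21 = 8 < 29 — winning move (to 8).
  26: 26 XOR 21 = 15 < 26 — winning move (to 15).
That gives 5 winning moves.

5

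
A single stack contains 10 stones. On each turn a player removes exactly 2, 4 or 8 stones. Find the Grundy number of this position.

Compute g(0), g(1), … for moves {2, 4, 8}:
g(0) = mex{} = 0
g(1) = mex{} = 0
g(2) = mex{0} = 1
g(3) = mex{0} = 1
g(4) = mex{0,1} = 2
g(5) = mex{0,1} = 2
g(6) = mex{1,2} = 0
g(7) = mex{1,2} = 0
g(8) = mex{0,2} = 1
g(9) = mex{0,2} = 1
g(10) = mex{0,1} = 2
So g(10) = 2.

2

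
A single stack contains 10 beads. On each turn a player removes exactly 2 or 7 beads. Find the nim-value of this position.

Build the Grundy sequence with g(k) = mex{g(k−s) : s ∈ {2, 7}, s ≤ k}:
k:     0  1  2  3  4  5  6  7  8  9 10
g(k):  0  0  1  1  0  0  1  1  2  0  0
So g(10) = 0.

0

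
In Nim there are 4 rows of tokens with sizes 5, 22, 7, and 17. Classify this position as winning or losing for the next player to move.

Winning position

Nim-sum: 5 XOR 22 XOR 7 XOR 17 = 5.
The nim-sum is 5 ≠ 0, so this is an N-position: the player to move can win.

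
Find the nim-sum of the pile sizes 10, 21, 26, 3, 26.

28

Nim-sum: 10 ^ 21 ^ 26 ^ 3 ^ 26 = 28.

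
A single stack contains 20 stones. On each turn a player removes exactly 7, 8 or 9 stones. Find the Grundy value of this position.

Build the Grundy sequence with g(k) = mex{g(k−s) : s ∈ {7, 8, 9}, s ≤ k}:
k:     0  1  2  3  4  5  6  7  8  9 10 11 12 13 14 15 16 17 18 19 20
g(k):  0  0  0  0  0  0  0  1  1  1  1  1  1  1  2  2  0  0  0  0  0
So g(20) = 0.

0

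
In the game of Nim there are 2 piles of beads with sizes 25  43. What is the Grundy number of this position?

Compute the nim-sum pairwise:
25 ^ 43 = 50

50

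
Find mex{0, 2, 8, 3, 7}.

1

0 is in the set but 1 is not, so the mex is 1.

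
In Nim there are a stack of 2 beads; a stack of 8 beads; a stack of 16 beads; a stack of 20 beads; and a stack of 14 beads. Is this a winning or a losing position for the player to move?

Nim-sum: 2 XOR 8 XOR 16 XOR 20 XOR 14 = 0.
The nim-sum is 0, so this is a P-position: the player to move is in a losing position under optimal play.

Losing position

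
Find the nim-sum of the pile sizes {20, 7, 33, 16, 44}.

14

Compute the nim-sum pairwise:
20 XOR 7 = 19
19 XOR 33 = 50
50 XOR 16 = 34
34 XOR 44 = 14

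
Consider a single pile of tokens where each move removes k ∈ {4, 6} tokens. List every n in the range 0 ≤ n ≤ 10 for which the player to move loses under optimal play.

Build the Grundy sequence with g(k) = mex{g(k−s) : s ∈ {4, 6}, s ≤ k}:
g(0) = mex{} = 0
g(1) = mex{} = 0
g(2) = mex{} = 0
g(3) = mex{} = 0
g(4) = mex{0} = 1
g(5) = mex{0} = 1
g(6) = mex{0} = 1
g(7) = mex{0} = 1
g(8) = mex{0,1} = 2
g(9) = mex{0,1} = 2
g(10) = mex{1} = 0
The P-positions (g = 0) in 0..10 are 0, 1, 2, 3, 10.

0, 1, 2, 3, 10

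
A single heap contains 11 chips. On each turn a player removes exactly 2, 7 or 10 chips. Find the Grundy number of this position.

1

Grundy values for subtraction set {2, 7, 10}:
k:     0  1  2  3  4  5  6  7  8  9 10 11
g(k):  0  0  1  1  0  0  1  1  2  0  3  1
So g(11) = 1.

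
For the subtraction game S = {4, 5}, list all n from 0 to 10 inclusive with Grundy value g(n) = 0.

Build the Grundy sequence with g(k) = mex{g(k−s) : s ∈ {4, 5}, s ≤ k}:
k:     0  1  2  3  4  5  6  7  8  9 10
g(k):  0  0  0  0  1  1  1  1  2  0  0
The P-positions (g = 0) in 0..10 are 0, 1, 2, 3, 9, 10.

0, 1, 2, 3, 9, 10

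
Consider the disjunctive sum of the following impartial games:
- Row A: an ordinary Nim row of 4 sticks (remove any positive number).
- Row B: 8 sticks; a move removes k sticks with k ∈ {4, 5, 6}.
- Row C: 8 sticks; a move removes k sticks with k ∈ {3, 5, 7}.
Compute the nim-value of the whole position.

4

Row A is a plain Nim row of size 4, so its Grundy value is 4.
For row B, compute g(0), g(1), … with moves {4, 5, 6}:
k:     0  1  2  3  4  5  6  7  8
g(k):  0  0  0  0  1  1  1  1  2
So g(8) = 2.
Build the Grundy sequence for row C with g(k) = mex{g(k−s) : s ∈ {3, 5, 7}, s ≤ k}:
g(0) = mex{} = 0
g(1) = mex{} = 0
g(2) = mex{} = 0
g(3) = mex{0} = 1
g(4) = mex{0} = 1
g(5) = mex{0} = 1
g(6) = mex{0,1} = 2
g(7) = mex{0,1} = 2
g(8) = mex{0,1} = 2
So g(8) = 2.
The value of a disjunctive sum is the nim-sum of the parts.
Combined value = 4 XOR 2 XOR 2 = 4.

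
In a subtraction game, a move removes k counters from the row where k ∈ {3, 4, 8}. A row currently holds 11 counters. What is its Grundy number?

3

Compute g(0), g(1), … for moves {3, 4, 8}:
k:     0  1  2  3  4  5  6  7  8  9 10 11
g(k):  0  0  0  1  1  1  2  0  2  3  1  3
So g(11) = 3.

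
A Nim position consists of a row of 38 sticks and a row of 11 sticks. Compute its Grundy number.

Nim-sum: 38 ^ 11 = 45.

45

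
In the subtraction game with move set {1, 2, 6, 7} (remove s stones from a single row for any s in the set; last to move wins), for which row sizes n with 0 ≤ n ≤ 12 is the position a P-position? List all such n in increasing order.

0, 3, 8, 11

Grundy values for subtraction set {1, 2, 6, 7}:
k:     0  1  2  3  4  5  6  7  8  9 10 11 12
g(k):  0  1  2  0  1  2  3  4  0  1  2  0  1
The P-positions (g = 0) in 0..12 are 0, 3, 8, 11.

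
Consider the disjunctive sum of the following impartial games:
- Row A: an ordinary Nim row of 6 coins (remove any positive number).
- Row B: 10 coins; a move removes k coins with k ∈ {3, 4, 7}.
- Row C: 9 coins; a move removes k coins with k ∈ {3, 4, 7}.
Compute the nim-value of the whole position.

5

Row A is a plain Nim row of size 6, so its Grundy value is 6.
Build the Grundy sequence for row B with g(k) = mex{g(k−s) : s ∈ {3, 4, 7}, s ≤ k}:
g(0) = mex{} = 0
g(1) = mex{} = 0
g(2) = mex{} = 0
g(3) = mex{0} = 1
g(4) = mex{0} = 1
g(5) = mex{0} = 1
g(6) = mex{0,1} = 2
g(7) = mex{0,1} = 2
g(8) = mex{0,1} = 2
g(9) = mex{0,1,2} = 3
g(10) = mex{1,2} = 0
So g(10) = 0.
For row C, compute g(0), g(1), … with moves {3, 4, 7}:
g(0) = mex{} = 0
g(1) = mex{} = 0
g(2) = mex{} = 0
g(3) = mex{0} = 1
g(4) = mex{0} = 1
g(5) = mex{0} = 1
g(6) = mex{0,1} = 2
g(7) = mex{0,1} = 2
g(8) = mex{0,1} = 2
g(9) = mex{0,1,2} = 3
So g(9) = 3.
By the Sprague-Grundy theorem, the Grundy value of a sum of independent games is the XOR of the component values.
Combined value = 6 XOR 0 XOR 3 = 5.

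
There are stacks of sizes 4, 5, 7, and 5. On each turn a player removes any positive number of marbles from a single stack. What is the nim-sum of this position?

Bitwise XOR of the heap sizes:
  100  (4)
  101  (5)
  111  (7)
  101  (5)
  ---
  011  (3)

3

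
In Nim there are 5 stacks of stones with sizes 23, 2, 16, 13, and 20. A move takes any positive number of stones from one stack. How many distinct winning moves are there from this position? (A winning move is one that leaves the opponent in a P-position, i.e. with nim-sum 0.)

3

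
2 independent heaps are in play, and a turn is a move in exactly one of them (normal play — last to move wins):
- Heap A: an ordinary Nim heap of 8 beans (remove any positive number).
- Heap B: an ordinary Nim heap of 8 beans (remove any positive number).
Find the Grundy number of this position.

0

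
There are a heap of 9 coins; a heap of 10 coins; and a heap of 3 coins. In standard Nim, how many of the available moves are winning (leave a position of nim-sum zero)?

Bitwise XOR of the heap sizes:
  1001  (9)
  1010  (10)
  0011  (3)
  ----
  0000  (0)
The nim-sum is already 0, so every move leaves a nonzero nim-sum — there are no winning moves.

0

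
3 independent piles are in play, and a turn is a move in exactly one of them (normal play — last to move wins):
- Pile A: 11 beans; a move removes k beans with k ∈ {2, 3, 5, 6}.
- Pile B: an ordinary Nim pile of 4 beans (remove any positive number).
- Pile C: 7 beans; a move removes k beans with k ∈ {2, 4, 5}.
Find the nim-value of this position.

5

Build the Grundy sequence for pile A with g(k) = mex{g(k−s) : s ∈ {2, 3, 5, 6}, s ≤ k}:
k:     0  1  2  3  4  5  6  7  8  9 10 11
g(k):  0  0  1  1  2  2  3  3  0  0  1  1
So g(11) = 1.
Pile B is a plain Nim pile of size 4, so its Grundy value is 4.
For pile C, compute g(0), g(1), … with moves {2, 4, 5}:
g(0) = mex{} = 0
g(1) = mex{} = 0
g(2) = mex{0} = 1
g(3) = mex{0} = 1
g(4) = mex{0,1} = 2
g(5) = mex{0,1} = 2
g(6) = mex{0,1,2} = 3
g(7) = mex{1,2} = 0
So g(7) = 0.
The value of a disjunctive sum is the nim-sum of the parts.
Combined value = 1 ⊕ 4 ⊕ 0 = 5.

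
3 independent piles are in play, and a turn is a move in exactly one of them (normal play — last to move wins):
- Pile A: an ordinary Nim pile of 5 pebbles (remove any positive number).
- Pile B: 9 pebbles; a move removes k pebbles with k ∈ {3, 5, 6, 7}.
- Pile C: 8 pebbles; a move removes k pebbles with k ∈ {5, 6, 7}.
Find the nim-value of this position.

Pile A is a plain Nim pile of size 5, so its Grundy value is 5.
Grundy values for pile B (subtraction set {3, 5, 6, 7}):
g(0) = mex{} = 0
g(1) = mex{} = 0
g(2) = mex{} = 0
g(3) = mex{0} = 1
g(4) = mex{0} = 1
g(5) = mex{0} = 1
g(6) = mex{0,1} = 2
g(7) = mex{0,1} = 2
g(8) = mex{0,1} = 2
g(9) = mex{0,1,2} = 3
So g(9) = 3.
Build the Grundy sequence for pile C with g(k) = mex{g(k−s) : s ∈ {5, 6, 7}, s ≤ k}:
g(0) = mex{} = 0
g(1) = mex{} = 0
g(2) = mex{} = 0
g(3) = mex{} = 0
g(4) = mex{} = 0
g(5) = mex{0} = 1
g(6) = mex{0} = 1
g(7) = mex{0} = 1
g(8) = mex{0} = 1
So g(8) = 1.
The value of a disjunctive sum is the nim-sum of the parts.
Combined value = 5 XOR 3 XOR 1 = 7.

7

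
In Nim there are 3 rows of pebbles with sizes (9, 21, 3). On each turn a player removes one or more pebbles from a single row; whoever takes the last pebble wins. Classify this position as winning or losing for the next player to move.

Winning position

Compute the nim-sum pairwise:
9 XOR 21 = 28
28 XOR 3 = 31
The nim-sum is 31 ≠ 0, so this is an N-position: the player to move can win.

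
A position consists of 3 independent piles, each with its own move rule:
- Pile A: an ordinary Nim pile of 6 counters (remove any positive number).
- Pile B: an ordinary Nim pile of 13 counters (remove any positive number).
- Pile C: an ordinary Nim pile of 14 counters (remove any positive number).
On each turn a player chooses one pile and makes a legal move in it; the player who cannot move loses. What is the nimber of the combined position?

5

Pile A is a plain Nim pile of size 6, so its Grundy value is 6.
Pile B is a plain Nim pile of size 13, so its Grundy value is 13.
Pile C is a plain Nim pile of size 14, so its Grundy value is 14.
By the Sprague-Grundy theorem, the Grundy value of a sum of independent games is the XOR of the component values.
Combined value = 6 XOR 13 XOR 14 = 5.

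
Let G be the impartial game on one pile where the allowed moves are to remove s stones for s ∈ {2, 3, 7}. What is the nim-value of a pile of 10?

Grundy values for subtraction set {2, 3, 7}:
k:     0  1  2  3  4  5  6  7  8  9 10
g(k):  0  0  1  1  2  0  0  1  1  2  0
So g(10) = 0.

0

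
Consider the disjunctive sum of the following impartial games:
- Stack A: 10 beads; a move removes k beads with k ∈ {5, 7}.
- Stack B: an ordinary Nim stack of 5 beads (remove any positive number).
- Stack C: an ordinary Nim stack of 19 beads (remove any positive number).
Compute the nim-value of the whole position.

For stack A, compute g(0), g(1), … with moves {5, 7}:
k:     0  1  2  3  4  5  6  7  8  9 10
g(k):  0  0  0  0  0  1  1  1  1  1  2
So g(10) = 2.
Stack B is a plain Nim stack of size 5, so its Grundy value is 5.
Stack C is a plain Nim stack of size 19, so its Grundy value is 19.
By the Sprague-Grundy theorem, the Grundy value of a sum of independent games is the XOR of the component values.
Combined value = 2 XOR 5 XOR 19 = 20.

20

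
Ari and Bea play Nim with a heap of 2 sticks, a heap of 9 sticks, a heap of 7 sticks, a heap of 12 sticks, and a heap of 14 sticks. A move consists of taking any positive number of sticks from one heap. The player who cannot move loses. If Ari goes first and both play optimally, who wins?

Compute the nim-sum pairwise:
2 XOR 9 = 11
11 XOR 7 = 12
12 XOR 12 = 0
0 XOR 14 = 14
The nim-sum is 14 ≠ 0, so this is an N-position: the player to move can win; Ari has a winning move.

Ari wins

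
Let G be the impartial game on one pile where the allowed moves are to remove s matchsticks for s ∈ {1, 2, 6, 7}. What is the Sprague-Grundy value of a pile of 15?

Compute g(0), g(1), … for moves {1, 2, 6, 7}:
k:     0  1  2  3  4  5  6  7  8  9 10 11 12 13 14 15
g(k):  0  1  2  0  1  2  3  4  0  1  2  0  1  2  3  4
So g(15) = 4.

4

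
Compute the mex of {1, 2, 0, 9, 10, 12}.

The values 0, 1, 2 are all present; 3 is the first non-negative integer missing from the set.

3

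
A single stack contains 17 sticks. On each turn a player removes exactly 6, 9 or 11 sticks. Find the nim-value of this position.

0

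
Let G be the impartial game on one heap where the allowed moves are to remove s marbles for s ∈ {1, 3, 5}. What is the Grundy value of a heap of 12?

Grundy values for subtraction set {1, 3, 5}:
k:     0  1  2  3  4  5  6  7  8  9 10 11 12
g(k):  0  1  0  1  0  1  0  1  0  1  0  1  0
So g(12) = 0.

0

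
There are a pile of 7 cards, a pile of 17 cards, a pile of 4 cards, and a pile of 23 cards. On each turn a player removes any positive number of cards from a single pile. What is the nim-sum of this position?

In binary:
  00111  (7)
  10001  (17)
  00100  (4)
  10111  (23)
  -----
  00101  (5)

5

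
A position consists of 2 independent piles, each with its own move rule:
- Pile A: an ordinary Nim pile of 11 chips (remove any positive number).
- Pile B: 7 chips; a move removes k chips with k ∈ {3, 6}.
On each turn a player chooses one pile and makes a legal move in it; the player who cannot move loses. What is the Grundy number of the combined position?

Pile A is a plain Nim pile of size 11, so its Grundy value is 11.
Grundy values for pile B (subtraction set {3, 6}):
k:     0  1  2  3  4  5  6  7
g(k):  0  0  0  1  1  1  2  2
So g(7) = 2.
The value of a disjunctive sum is the nim-sum of the parts.
Combined value = 11 ⊕ 2 = 9.

9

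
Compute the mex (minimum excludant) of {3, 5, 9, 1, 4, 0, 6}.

The values 0, 1 are all present; 2 is the first non-negative integer missing from the set.

2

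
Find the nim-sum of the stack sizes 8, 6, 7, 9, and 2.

Nim-sum: 8 XOR 6 XOR 7 XOR 9 XOR 2 = 2.

2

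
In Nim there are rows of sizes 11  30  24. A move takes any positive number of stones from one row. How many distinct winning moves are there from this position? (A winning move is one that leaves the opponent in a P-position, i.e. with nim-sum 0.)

3

Compute the nim-sum pairwise:
11 XOR 30 = 21
21 XOR 24 = 13
The overall nim-sum is X = 13. A row of size p has a winning move iff p XOR X < p (reduce it to p XOR X).
  11: 11 XOR 13 = 6 < 11 — winning move (to 6).
  30: 30 XOR 13 = 19 < 30 — winning move (to 19).
  24: 24 XOR 13 = 21 < 24 — winning move (to 21).
That gives 3 winning moves.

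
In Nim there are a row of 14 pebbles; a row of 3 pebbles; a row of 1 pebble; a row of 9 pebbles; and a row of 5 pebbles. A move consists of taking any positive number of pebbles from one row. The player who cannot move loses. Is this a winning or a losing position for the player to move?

Losing position

Compute the nim-sum pairwise:
14 XOR 3 = 13
13 XOR 1 = 12
12 XOR 9 = 5
5 XOR 5 = 0
The nim-sum is 0, so this is a P-position: the player to move is in a losing position under optimal play.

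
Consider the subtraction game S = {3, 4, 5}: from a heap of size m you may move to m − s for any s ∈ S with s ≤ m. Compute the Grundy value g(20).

1

Compute g(0), g(1), … for moves {3, 4, 5}:
k:     0  1  2  3  4  5  6  7  8  9 10 11 12 13 14 15 16 17 18 19 20
g(k):  0  0  0  1  1  1  2  2  0  0  0  1  1  1  2  2  0  0  0  1  1
So g(20) = 1.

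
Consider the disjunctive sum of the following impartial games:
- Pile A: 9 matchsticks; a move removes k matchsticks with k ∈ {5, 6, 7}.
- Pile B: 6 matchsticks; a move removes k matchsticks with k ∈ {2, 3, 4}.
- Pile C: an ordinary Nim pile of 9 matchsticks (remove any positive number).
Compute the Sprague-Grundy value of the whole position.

For pile A, compute g(0), g(1), … with moves {5, 6, 7}:
g(0) = mex{} = 0
g(1) = mex{} = 0
g(2) = mex{} = 0
g(3) = mex{} = 0
g(4) = mex{} = 0
g(5) = mex{0} = 1
g(6) = mex{0} = 1
g(7) = mex{0} = 1
g(8) = mex{0} = 1
g(9) = mex{0} = 1
So g(9) = 1.
For pile B, compute g(0), g(1), … with moves {2, 3, 4}:
k:     0  1  2  3  4  5  6
g(k):  0  0  1  1  2  2  0
So g(6) = 0.
Pile C is a plain Nim pile of size 9, so its Grundy value is 9.
By the Sprague-Grundy theorem, the Grundy value of a sum of independent games is the XOR of the component values.
Combined value = 1 XOR 0 XOR 9 = 8.

8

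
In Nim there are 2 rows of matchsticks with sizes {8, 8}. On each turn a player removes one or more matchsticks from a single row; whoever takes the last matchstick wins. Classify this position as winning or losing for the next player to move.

Losing position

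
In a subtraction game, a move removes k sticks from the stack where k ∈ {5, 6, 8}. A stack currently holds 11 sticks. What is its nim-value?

2

Compute g(0), g(1), … for moves {5, 6, 8}:
g(0) = mex{} = 0
g(1) = mex{} = 0
g(2) = mex{} = 0
g(3) = mex{} = 0
g(4) = mex{} = 0
g(5) = mex{0} = 1
g(6) = mex{0} = 1
g(7) = mex{0} = 1
g(8) = mex{0} = 1
g(9) = mex{0} = 1
g(10) = mex{0,1} = 2
g(11) = mex{0,1} = 2
So g(11) = 2.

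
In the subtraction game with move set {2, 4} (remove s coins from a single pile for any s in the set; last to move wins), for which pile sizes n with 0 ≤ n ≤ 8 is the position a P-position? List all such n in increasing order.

0, 1, 6, 7

Compute g(0), g(1), … for moves {2, 4}:
k:     0  1  2  3  4  5  6  7  8
g(k):  0  0  1  1  2  2  0  0  1
The P-positions (g = 0) in 0..8 are 0, 1, 6, 7.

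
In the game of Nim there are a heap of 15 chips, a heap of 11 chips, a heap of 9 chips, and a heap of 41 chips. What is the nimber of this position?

Bitwise XOR of the heap sizes:
  001111  (15)
  001011  (11)
  001001  (9)
  101001  (41)
  ------
  100100  (36)

36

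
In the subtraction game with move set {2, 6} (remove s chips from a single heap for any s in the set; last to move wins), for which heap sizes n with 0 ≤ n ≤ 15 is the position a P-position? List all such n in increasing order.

Build the Grundy sequence with g(k) = mex{g(k−s) : s ∈ {2, 6}, s ≤ k}:
k:     0  1  2  3  4  5  6  7  8  9 10 11 12 13 14 15
g(k):  0  0  1  1  0  0  1  1  0  0  1  1  0  0  1  1
The P-positions (g = 0) in 0..15 are 0, 1, 4, 5, 8, 9, 12, 13.

0, 1, 4, 5, 8, 9, 12, 13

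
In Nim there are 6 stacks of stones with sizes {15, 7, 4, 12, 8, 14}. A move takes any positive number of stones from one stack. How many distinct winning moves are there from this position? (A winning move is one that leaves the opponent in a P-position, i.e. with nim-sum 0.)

5

Bitwise XOR of the heap sizes:
  1111  (15)
  0111  (7)
  0100  (4)
  1100  (12)
  1000  (8)
  1110  (14)
  ----
  0110  (6)
The overall nim-sum is X = 6. A stack of size p has a winning move iff p XOR X < p (reduce it to p XOR X).
  15: 15 XOR 6 = 9 < 15 — winning move (to 9).
  7: 7 XOR 6 = 1 < 7 — winning move (to 1).
  4: 4 XOR 6 = 2 < 4 — winning move (to 2).
  12: 12 XOR 6 = 10 < 12 — winning move (to 10).
  8: 8 XOR 6 = 14 ≥ 8 — no move.
  14: 14 XOR 6 = 8 < 14 — winning move (to 8).
That gives 5 winning moves.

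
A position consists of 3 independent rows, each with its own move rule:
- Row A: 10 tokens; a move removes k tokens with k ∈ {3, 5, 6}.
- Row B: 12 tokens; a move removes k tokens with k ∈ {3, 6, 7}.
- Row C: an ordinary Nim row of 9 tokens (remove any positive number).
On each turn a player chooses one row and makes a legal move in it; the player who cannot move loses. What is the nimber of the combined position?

9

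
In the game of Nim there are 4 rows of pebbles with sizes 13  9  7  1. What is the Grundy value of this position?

Write each in binary and XOR column by column:
  1101  (13)
  1001  (9)
  0111  (7)
  0001  (1)
  ----
  0010  (2)

2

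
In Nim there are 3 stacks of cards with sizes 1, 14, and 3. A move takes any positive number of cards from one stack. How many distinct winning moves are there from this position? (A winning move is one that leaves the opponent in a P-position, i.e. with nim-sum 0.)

1

Write each in binary and XOR column by column:
  0001  (1)
  1110  (14)
  0011  (3)
  ----
  1100  (12)
The overall nim-sum is X = 12. A stack of size p has a winning move iff p XOR X < p (reduce it to p XOR X).
  1: 1 XOR 12 = 13 ≥ 1 — no move.
  14: 14 XOR 12 = 2 < 14 — winning move (to 2).
  3: 3 XOR 12 = 15 ≥ 3 — no move.
That gives 1 winning move.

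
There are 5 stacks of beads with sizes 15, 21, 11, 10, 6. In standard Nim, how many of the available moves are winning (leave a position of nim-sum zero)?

1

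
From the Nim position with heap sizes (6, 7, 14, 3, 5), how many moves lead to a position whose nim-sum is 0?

Nim-sum: 6 ^ 7 ^ 14 ^ 3 ^ 5 = 9.
The overall nim-sum is X = 9. A heap of size p has a winning move iff p XOR X < p (reduce it to p XOR X).
  6: 6 XOR 9 = 15 ≥ 6 — no move.
  7: 7 XOR 9 = 14 ≥ 7 — no move.
  14: 14 XOR 9 = 7 < 14 — winning move (to 7).
  3: 3 XOR 9 = 10 ≥ 3 — no move.
  5: 5 XOR 9 = 12 ≥ 5 — no move.
That gives 1 winning move.

1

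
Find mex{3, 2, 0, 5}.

1

0 is in the set but 1 is not, so the mex is 1.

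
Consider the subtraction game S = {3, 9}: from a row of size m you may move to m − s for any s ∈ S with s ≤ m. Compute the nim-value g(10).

1

Grundy values for subtraction set {3, 9}:
k:     0  1  2  3  4  5  6  7  8  9 10
g(k):  0  0  0  1  1  1  0  0  0  1  1
So g(10) = 1.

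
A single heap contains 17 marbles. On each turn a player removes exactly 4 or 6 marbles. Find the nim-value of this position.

1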